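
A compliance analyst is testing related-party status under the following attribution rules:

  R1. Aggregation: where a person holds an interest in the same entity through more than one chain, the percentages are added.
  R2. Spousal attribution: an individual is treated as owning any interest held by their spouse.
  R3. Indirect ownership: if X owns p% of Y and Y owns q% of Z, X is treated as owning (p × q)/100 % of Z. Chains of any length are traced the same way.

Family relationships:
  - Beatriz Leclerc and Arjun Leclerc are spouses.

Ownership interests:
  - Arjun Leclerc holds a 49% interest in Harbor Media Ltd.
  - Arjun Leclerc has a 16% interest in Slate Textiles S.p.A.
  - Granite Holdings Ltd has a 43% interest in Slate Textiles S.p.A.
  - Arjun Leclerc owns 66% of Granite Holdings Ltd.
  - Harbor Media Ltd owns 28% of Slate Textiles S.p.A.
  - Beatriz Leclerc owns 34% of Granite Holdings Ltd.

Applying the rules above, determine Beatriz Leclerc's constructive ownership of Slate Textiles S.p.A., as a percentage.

By spousal attribution (R2), Beatriz Leclerc is treated as also owning Arjun Leclerc's interest in Granite Holdings Ltd, giving 34% + 66% = 100%.
By spousal attribution (R2), Beatriz Leclerc is treated as owning Arjun Leclerc's 49% interest in Harbor Media Ltd.
By spousal attribution (R2), Beatriz Leclerc is treated as owning Arjun Leclerc's 16% interest in Slate Textiles S.p.A.
Chain via Granite Holdings Ltd (R3): 100% × 43% = 43% of Slate Textiles S.p.A.
Chain via Harbor Media Ltd (R3): 49% × 28% = 13.72% of Slate Textiles S.p.A.
Direct interest in Slate Textiles S.p.A: 16%.
Aggregating (R1): 43% + 13.72% + 16% = 72.72%.

72.72%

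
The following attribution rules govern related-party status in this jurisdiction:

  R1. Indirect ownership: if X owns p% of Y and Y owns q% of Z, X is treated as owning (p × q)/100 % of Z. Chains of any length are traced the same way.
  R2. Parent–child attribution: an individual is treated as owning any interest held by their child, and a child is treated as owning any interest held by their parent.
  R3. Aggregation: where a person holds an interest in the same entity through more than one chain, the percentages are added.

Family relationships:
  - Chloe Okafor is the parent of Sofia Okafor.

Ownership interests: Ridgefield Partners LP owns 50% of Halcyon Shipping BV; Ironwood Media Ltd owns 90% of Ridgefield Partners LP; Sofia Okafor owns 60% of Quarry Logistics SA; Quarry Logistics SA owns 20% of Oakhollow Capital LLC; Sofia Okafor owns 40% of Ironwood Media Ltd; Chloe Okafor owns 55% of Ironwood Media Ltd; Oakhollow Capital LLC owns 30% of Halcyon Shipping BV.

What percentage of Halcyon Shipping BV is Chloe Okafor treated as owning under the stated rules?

By parent–child attribution (R2), Chloe Okafor is treated as also owning Sofia Okafor's interest in Ironwood Media Ltd, giving 55% + 40% = 95%.
By parent–child attribution (R2), Chloe Okafor is treated as owning Sofia Okafor's 60% interest in Quarry Logistics SA.
Chain via Ironwood Media Ltd → Ridgefield Partners LP (R1): 95% × 90% × 50% = 42.75% of Halcyon Shipping BV.
Chain via Quarry Logistics SA → Oakhollow Capital LLC (R1): 60% × 20% × 30% = 3.6% of Halcyon Shipping BV.
Aggregating (R3): 42.75% + 3.6% = 46.35%.

46.35%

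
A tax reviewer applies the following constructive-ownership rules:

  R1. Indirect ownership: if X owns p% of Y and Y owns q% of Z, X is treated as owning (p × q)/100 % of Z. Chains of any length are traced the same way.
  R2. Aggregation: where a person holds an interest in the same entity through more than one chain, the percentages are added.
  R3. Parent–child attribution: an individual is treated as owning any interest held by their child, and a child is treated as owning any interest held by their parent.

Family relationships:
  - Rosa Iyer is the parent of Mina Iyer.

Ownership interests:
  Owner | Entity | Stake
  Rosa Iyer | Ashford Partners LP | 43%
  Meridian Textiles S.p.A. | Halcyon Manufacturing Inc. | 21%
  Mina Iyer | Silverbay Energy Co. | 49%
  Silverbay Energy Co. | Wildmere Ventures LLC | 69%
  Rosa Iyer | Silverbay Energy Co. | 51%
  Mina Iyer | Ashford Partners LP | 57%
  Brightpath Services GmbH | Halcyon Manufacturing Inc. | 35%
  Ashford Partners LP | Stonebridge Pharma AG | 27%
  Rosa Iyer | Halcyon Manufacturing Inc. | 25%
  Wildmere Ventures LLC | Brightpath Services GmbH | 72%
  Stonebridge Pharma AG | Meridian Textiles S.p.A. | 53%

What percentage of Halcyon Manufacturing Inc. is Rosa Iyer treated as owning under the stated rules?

45.3931%

By parent–child attribution (R3), Rosa Iyer is treated as also owning Mina Iyer's interest in Silverbay Energy Co, giving 51% + 49% = 100%.
By parent–child attribution (R3), Rosa Iyer is treated as also owning Mina Iyer's interest in Ashford Partners LP, giving 43% + 57% = 100%.
Chain via Silverbay Energy Co. → Wildmere Ventures LLC → Brightpath Services GmbH (R1): 100% × 69% × 72% × 35% = 17.388% of Halcyon Manufacturing Inc.
Chain via Ashford Partners LP → Stonebridge Pharma AG → Meridian Textiles S.p.A. (R1): 100% × 27% × 53% × 21% = 3.0051% of Halcyon Manufacturing Inc.
Direct interest in Halcyon Manufacturing Inc: 25%.
Aggregating (R2): 17.388% + 3.0051% + 25% = 45.3931%.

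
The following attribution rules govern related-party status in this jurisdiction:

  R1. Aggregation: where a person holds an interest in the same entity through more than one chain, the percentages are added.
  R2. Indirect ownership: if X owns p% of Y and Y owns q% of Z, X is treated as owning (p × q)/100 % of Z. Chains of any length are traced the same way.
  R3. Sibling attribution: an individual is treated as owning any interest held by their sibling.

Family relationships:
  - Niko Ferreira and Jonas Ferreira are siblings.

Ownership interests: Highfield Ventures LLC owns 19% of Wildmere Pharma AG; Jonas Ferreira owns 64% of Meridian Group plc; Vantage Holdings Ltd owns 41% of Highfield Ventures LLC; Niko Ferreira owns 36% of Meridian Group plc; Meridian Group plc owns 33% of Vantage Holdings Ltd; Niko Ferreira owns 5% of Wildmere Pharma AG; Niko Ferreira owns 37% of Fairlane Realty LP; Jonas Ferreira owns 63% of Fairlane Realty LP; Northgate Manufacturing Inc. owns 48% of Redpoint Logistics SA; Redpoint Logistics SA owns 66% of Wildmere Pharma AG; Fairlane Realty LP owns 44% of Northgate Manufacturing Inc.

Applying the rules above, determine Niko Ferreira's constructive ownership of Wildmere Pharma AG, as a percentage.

21.5099%

By sibling attribution (R3), Niko Ferreira is treated as also owning Jonas Ferreira's interest in Meridian Group plc, giving 36% + 64% = 100%.
By sibling attribution (R3), Niko Ferreira is treated as also owning Jonas Ferreira's interest in Fairlane Realty LP, giving 37% + 63% = 100%.
Chain via Meridian Group plc → Vantage Holdings Ltd → Highfield Ventures LLC (R2): 100% × 33% × 41% × 19% = 2.5707% of Wildmere Pharma AG.
Chain via Fairlane Realty LP → Northgate Manufacturing Inc. → Redpoint Logistics SA (R2): 100% × 44% × 48% × 66% = 13.9392% of Wildmere Pharma AG.
Direct interest in Wildmere Pharma AG: 5%.
Aggregating (R1): 2.5707% + 13.9392% + 5% = 21.5099%.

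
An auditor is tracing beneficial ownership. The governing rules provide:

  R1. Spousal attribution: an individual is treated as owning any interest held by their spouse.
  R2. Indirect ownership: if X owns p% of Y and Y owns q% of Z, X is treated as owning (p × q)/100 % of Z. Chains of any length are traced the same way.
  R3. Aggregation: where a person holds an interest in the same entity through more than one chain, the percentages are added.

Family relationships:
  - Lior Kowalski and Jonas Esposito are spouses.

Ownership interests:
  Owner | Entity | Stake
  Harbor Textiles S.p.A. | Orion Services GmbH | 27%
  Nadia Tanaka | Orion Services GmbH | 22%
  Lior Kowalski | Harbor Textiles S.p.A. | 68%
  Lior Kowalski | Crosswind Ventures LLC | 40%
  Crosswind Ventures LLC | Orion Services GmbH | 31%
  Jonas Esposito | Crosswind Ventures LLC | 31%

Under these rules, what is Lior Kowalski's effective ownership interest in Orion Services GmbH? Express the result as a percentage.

By spousal attribution (R1), Lior Kowalski is treated as also owning Jonas Esposito's interest in Crosswind Ventures LLC, giving 40% + 31% = 71%.
Chain via Harbor Textiles S.p.A. (R2): 68% × 27% = 18.36% of Orion Services GmbH.
Chain via Crosswind Ventures LLC (R2): 71% × 31% = 22.01% of Orion Services GmbH.
Aggregating (R3): 18.36% + 22.01% = 40.37%.

40.37%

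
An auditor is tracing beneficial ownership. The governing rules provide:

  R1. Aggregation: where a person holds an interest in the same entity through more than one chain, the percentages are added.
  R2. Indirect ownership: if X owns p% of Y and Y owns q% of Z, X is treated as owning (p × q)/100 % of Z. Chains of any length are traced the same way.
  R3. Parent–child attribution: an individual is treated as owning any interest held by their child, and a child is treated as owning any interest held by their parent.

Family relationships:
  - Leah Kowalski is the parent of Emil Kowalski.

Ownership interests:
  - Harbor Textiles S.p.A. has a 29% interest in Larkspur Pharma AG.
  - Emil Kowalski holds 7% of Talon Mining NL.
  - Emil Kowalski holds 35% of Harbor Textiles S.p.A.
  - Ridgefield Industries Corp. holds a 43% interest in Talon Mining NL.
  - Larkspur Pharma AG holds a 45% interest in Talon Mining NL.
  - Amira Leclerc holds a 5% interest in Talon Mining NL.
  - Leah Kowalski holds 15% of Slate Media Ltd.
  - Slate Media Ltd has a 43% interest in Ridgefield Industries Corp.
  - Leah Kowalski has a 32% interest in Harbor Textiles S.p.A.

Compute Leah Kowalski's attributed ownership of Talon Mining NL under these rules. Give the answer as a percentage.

18.517%

By parent–child attribution (R3), Leah Kowalski is treated as also owning Emil Kowalski's interest in Harbor Textiles S.p.A, giving 32% + 35% = 67%.
By parent–child attribution (R3), Leah Kowalski is treated as owning Emil Kowalski's 7% interest in Talon Mining NL.
Chain via Slate Media Ltd → Ridgefield Industries Corp. (R2): 15% × 43% × 43% = 2.7735% of Talon Mining NL.
Chain via Harbor Textiles S.p.A. → Larkspur Pharma AG (R2): 67% × 29% × 45% = 8.7435% of Talon Mining NL.
Direct interest in Talon Mining NL: 7%.
Aggregating (R1): 2.7735% + 8.7435% + 7% = 18.517%.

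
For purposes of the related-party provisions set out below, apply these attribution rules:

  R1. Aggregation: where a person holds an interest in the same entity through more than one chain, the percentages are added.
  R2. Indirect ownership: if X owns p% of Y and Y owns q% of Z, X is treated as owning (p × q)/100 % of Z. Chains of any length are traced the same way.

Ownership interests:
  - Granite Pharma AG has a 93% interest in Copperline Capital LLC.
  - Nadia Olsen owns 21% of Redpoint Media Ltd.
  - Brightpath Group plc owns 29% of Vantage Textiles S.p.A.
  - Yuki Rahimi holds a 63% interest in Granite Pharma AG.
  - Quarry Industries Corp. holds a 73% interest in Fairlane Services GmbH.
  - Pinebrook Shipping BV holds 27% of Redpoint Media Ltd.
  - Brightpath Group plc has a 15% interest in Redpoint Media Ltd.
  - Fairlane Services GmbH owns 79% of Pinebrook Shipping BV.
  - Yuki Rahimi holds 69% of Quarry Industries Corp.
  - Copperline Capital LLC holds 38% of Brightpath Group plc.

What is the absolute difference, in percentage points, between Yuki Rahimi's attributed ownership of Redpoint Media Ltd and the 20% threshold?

Chain via Quarry Industries Corp. → Fairlane Services GmbH → Pinebrook Shipping BV (R2): 69% × 73% × 79% × 27% = 10.743921% of Redpoint Media Ltd.
Chain via Granite Pharma AG → Copperline Capital LLC → Brightpath Group plc (R2): 63% × 93% × 38% × 15% = 3.33963% of Redpoint Media Ltd.
Aggregating (R1): 10.743921% + 3.33963% = 14.083551%.
14.083551% falls short of the 20% threshold by 5.916449 percentage points.

5.916449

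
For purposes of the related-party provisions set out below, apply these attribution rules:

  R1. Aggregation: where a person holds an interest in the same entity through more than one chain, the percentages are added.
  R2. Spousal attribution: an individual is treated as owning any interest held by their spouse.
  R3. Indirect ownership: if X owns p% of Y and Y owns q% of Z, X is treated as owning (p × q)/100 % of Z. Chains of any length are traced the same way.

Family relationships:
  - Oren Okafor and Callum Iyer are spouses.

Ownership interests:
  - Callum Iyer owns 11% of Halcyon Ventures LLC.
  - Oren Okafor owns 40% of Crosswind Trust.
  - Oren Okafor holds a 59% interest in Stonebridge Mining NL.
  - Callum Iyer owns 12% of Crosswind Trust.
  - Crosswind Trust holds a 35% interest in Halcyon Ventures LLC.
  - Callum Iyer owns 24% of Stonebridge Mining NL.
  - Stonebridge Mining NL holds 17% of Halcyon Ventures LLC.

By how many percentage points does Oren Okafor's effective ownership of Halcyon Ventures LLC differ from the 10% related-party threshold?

By spousal attribution (R2), Oren Okafor is treated as also owning Callum Iyer's interest in Crosswind Trust, giving 40% + 12% = 52%.
By spousal attribution (R2), Oren Okafor is treated as also owning Callum Iyer's interest in Stonebridge Mining NL, giving 59% + 24% = 83%.
By spousal attribution (R2), Oren Okafor is treated as owning Callum Iyer's 11% interest in Halcyon Ventures LLC.
Chain via Crosswind Trust (R3): 52% × 35% = 18.2% of Halcyon Ventures LLC.
Chain via Stonebridge Mining NL (R3): 83% × 17% = 14.11% of Halcyon Ventures LLC.
Direct interest in Halcyon Ventures LLC: 11%.
Aggregating (R1): 18.2% + 14.11% + 11% = 43.31%.
43.31% exceeds the 10% threshold by 33.31 percentage points.

33.31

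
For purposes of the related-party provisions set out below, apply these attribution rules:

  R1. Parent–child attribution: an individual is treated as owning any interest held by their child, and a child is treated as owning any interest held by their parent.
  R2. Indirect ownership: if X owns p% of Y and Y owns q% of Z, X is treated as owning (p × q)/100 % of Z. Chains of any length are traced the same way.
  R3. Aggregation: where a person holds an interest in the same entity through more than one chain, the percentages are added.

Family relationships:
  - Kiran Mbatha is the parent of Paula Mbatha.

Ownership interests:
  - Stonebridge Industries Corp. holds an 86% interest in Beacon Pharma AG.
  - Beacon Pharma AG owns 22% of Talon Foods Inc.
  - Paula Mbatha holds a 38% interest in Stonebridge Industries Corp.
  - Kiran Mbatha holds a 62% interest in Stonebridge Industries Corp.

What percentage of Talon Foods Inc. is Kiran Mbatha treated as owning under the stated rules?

18.92%

By parent–child attribution (R1), Kiran Mbatha is treated as also owning Paula Mbatha's interest in Stonebridge Industries Corp, giving 62% + 38% = 100%.
Chain via Stonebridge Industries Corp. → Beacon Pharma AG (R2): 100% × 86% × 22% = 18.92% of Talon Foods Inc.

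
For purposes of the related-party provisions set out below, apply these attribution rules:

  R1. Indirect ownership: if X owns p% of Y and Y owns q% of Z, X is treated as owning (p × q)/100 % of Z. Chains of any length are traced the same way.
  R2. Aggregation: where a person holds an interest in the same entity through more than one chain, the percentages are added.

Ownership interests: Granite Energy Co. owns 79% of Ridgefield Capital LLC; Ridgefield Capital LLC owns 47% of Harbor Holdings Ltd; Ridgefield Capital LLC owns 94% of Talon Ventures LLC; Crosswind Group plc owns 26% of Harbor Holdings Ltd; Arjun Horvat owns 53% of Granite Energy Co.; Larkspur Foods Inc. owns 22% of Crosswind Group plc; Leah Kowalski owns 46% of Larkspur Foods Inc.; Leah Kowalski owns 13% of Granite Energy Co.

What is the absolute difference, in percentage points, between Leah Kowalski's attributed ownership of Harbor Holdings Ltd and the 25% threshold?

17.5419

Chain via Larkspur Foods Inc. → Crosswind Group plc (R1): 46% × 22% × 26% = 2.6312% of Harbor Holdings Ltd.
Chain via Granite Energy Co. → Ridgefield Capital LLC (R1): 13% × 79% × 47% = 4.8269% of Harbor Holdings Ltd.
Aggregating (R2): 2.6312% + 4.8269% = 7.4581%.
7.4581% falls short of the 25% threshold by 17.5419 percentage points.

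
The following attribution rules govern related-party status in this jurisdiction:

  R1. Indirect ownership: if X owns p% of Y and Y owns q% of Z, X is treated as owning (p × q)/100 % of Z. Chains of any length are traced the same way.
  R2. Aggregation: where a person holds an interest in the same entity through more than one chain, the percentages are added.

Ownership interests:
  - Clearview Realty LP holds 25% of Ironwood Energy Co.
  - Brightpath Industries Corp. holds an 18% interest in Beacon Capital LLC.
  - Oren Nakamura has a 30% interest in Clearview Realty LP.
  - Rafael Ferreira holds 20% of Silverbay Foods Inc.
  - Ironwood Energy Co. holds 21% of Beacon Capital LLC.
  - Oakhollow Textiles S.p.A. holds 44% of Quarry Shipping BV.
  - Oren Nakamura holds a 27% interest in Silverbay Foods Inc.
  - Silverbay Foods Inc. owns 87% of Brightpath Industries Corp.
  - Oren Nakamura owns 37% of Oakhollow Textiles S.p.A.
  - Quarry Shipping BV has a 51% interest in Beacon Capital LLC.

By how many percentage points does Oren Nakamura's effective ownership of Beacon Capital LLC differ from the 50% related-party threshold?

35.894

Chain via Oakhollow Textiles S.p.A. → Quarry Shipping BV (R1): 37% × 44% × 51% = 8.3028% of Beacon Capital LLC.
Chain via Clearview Realty LP → Ironwood Energy Co. (R1): 30% × 25% × 21% = 1.575% of Beacon Capital LLC.
Chain via Silverbay Foods Inc. → Brightpath Industries Corp. (R1): 27% × 87% × 18% = 4.2282% of Beacon Capital LLC.
Aggregating (R2): 8.3028% + 1.575% + 4.2282% = 14.106%.
14.106% falls short of the 50% threshold by 35.894 percentage points.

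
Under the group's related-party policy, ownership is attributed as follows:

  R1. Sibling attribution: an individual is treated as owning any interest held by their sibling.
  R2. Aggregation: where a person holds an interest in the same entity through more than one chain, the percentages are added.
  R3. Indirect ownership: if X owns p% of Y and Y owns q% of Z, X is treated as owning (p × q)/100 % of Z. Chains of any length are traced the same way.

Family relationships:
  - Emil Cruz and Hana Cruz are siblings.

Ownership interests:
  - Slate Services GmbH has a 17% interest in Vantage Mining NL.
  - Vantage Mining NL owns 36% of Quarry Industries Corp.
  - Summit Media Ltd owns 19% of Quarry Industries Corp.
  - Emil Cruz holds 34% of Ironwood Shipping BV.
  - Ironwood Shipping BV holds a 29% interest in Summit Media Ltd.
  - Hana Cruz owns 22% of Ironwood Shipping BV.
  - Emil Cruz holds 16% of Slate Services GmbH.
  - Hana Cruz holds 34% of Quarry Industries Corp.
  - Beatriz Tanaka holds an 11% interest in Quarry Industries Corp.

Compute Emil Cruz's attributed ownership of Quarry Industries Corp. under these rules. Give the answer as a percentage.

By sibling attribution (R1), Emil Cruz is treated as also owning Hana Cruz's interest in Ironwood Shipping BV, giving 34% + 22% = 56%.
By sibling attribution (R1), Emil Cruz is treated as owning Hana Cruz's 34% interest in Quarry Industries Corp.
Chain via Slate Services GmbH → Vantage Mining NL (R3): 16% × 17% × 36% = 0.9792% of Quarry Industries Corp.
Chain via Ironwood Shipping BV → Summit Media Ltd (R3): 56% × 29% × 19% = 3.0856% of Quarry Industries Corp.
Direct interest in Quarry Industries Corp: 34%.
Aggregating (R2): 0.9792% + 3.0856% + 34% = 38.0648%.

38.0648%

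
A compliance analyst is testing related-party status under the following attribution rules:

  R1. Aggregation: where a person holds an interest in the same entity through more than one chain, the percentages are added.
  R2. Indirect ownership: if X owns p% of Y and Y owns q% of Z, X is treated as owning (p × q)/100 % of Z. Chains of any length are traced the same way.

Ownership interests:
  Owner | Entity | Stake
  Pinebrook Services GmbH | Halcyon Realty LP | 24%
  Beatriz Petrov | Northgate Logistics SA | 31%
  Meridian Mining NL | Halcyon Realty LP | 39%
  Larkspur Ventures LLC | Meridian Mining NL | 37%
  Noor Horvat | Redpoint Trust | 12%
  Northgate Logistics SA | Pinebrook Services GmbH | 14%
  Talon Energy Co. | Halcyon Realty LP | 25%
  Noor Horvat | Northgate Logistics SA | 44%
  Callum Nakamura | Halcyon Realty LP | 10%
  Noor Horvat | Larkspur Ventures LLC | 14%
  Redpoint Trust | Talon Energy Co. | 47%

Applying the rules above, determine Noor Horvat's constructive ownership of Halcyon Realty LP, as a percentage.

Chain via Larkspur Ventures LLC → Meridian Mining NL (R2): 14% × 37% × 39% = 2.0202% of Halcyon Realty LP.
Chain via Redpoint Trust → Talon Energy Co. (R2): 12% × 47% × 25% = 1.41% of Halcyon Realty LP.
Chain via Northgate Logistics SA → Pinebrook Services GmbH (R2): 44% × 14% × 24% = 1.4784% of Halcyon Realty LP.
Aggregating (R1): 2.0202% + 1.41% + 1.4784% = 4.9086%.

4.9086%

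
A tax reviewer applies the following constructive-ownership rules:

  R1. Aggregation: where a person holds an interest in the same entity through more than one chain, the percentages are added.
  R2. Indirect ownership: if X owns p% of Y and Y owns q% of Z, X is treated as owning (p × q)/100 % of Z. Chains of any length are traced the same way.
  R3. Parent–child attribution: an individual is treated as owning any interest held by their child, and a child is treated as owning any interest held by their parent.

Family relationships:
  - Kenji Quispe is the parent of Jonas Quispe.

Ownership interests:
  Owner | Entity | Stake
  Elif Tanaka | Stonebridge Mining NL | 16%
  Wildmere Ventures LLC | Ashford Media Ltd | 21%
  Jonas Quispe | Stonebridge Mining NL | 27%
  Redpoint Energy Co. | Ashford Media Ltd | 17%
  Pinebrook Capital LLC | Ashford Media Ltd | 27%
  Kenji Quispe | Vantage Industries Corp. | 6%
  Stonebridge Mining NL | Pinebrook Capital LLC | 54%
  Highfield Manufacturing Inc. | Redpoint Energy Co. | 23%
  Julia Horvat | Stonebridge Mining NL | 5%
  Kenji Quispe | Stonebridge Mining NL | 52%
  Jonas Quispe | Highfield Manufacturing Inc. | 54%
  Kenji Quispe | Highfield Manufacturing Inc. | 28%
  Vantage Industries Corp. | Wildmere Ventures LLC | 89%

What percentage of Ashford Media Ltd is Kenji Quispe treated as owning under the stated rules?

By parent–child attribution (R3), Kenji Quispe is treated as also owning Jonas Quispe's interest in Highfield Manufacturing Inc, giving 28% + 54% = 82%.
By parent–child attribution (R3), Kenji Quispe is treated as also owning Jonas Quispe's interest in Stonebridge Mining NL, giving 52% + 27% = 79%.
Chain via Highfield Manufacturing Inc. → Redpoint Energy Co. (R2): 82% × 23% × 17% = 3.2062% of Ashford Media Ltd.
Chain via Vantage Industries Corp. → Wildmere Ventures LLC (R2): 6% × 89% × 21% = 1.1214% of Ashford Media Ltd.
Chain via Stonebridge Mining NL → Pinebrook Capital LLC (R2): 79% × 54% × 27% = 11.5182% of Ashford Media Ltd.
Aggregating (R1): 3.2062% + 1.1214% + 11.5182% = 15.8458%.

15.8458%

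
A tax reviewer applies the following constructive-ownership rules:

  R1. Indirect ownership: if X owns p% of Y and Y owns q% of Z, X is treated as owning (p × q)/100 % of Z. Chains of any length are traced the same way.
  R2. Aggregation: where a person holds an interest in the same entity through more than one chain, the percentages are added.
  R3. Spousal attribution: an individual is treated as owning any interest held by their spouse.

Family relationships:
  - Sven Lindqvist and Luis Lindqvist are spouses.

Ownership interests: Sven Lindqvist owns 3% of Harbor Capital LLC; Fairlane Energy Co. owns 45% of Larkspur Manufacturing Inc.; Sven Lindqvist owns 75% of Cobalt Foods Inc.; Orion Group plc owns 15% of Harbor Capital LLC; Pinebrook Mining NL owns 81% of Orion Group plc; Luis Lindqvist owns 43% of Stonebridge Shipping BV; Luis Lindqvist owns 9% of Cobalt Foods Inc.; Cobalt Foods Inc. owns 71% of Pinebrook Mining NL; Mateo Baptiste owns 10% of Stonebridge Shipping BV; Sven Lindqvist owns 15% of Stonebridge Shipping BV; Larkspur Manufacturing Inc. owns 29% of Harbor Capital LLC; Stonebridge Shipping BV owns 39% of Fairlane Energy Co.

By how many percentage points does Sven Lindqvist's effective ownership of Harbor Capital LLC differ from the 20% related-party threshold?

By spousal attribution (R3), Sven Lindqvist is treated as also owning Luis Lindqvist's interest in Cobalt Foods Inc, giving 75% + 9% = 84%.
By spousal attribution (R3), Sven Lindqvist is treated as also owning Luis Lindqvist's interest in Stonebridge Shipping BV, giving 15% + 43% = 58%.
Chain via Cobalt Foods Inc. → Pinebrook Mining NL → Orion Group plc (R1): 84% × 71% × 81% × 15% = 7.24626% of Harbor Capital LLC.
Chain via Stonebridge Shipping BV → Fairlane Energy Co. → Larkspur Manufacturing Inc. (R1): 58% × 39% × 45% × 29% = 2.95191% of Harbor Capital LLC.
Direct interest in Harbor Capital LLC: 3%.
Aggregating (R2): 7.24626% + 2.95191% + 3% = 13.19817%.
13.19817% falls short of the 20% threshold by 6.80183 percentage points.

6.80183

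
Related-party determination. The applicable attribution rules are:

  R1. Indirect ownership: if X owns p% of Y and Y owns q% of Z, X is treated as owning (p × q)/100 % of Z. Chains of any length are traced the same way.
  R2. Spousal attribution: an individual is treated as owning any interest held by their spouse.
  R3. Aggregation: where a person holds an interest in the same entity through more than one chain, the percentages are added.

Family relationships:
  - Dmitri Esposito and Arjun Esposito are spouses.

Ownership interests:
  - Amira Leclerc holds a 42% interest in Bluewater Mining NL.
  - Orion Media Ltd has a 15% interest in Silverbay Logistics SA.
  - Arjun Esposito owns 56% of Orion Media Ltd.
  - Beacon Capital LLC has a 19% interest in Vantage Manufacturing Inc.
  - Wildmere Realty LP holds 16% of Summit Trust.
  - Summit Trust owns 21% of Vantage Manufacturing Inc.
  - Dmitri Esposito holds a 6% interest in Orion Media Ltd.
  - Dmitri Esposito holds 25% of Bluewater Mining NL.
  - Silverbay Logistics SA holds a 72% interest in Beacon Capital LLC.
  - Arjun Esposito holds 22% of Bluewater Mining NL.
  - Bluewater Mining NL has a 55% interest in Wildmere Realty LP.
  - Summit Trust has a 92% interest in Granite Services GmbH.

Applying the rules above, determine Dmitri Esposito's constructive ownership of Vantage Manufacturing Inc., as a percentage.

2.1408%

By spousal attribution (R2), Dmitri Esposito is treated as also owning Arjun Esposito's interest in Orion Media Ltd, giving 6% + 56% = 62%.
By spousal attribution (R2), Dmitri Esposito is treated as also owning Arjun Esposito's interest in Bluewater Mining NL, giving 25% + 22% = 47%.
Chain via Orion Media Ltd → Silverbay Logistics SA → Beacon Capital LLC (R1): 62% × 15% × 72% × 19% = 1.27224% of Vantage Manufacturing Inc.
Chain via Bluewater Mining NL → Wildmere Realty LP → Summit Trust (R1): 47% × 55% × 16% × 21% = 0.86856% of Vantage Manufacturing Inc.
Aggregating (R3): 1.27224% + 0.86856% = 2.1408%.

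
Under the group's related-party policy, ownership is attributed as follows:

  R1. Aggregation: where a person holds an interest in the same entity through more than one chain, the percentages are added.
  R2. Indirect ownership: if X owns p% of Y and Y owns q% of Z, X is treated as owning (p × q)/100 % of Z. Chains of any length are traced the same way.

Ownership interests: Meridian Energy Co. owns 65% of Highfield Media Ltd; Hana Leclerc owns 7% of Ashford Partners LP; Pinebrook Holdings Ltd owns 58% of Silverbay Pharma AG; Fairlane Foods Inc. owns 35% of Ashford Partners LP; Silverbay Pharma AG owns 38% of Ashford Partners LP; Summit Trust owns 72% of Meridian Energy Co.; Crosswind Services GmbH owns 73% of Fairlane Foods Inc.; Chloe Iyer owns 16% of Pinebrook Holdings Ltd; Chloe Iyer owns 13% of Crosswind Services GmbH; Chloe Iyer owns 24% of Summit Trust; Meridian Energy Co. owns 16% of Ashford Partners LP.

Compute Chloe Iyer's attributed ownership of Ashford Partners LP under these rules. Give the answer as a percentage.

9.6127%

Chain via Pinebrook Holdings Ltd → Silverbay Pharma AG (R2): 16% × 58% × 38% = 3.5264% of Ashford Partners LP.
Chain via Crosswind Services GmbH → Fairlane Foods Inc. (R2): 13% × 73% × 35% = 3.3215% of Ashford Partners LP.
Chain via Summit Trust → Meridian Energy Co. (R2): 24% × 72% × 16% = 2.7648% of Ashford Partners LP.
Aggregating (R1): 3.5264% + 3.3215% + 2.7648% = 9.6127%.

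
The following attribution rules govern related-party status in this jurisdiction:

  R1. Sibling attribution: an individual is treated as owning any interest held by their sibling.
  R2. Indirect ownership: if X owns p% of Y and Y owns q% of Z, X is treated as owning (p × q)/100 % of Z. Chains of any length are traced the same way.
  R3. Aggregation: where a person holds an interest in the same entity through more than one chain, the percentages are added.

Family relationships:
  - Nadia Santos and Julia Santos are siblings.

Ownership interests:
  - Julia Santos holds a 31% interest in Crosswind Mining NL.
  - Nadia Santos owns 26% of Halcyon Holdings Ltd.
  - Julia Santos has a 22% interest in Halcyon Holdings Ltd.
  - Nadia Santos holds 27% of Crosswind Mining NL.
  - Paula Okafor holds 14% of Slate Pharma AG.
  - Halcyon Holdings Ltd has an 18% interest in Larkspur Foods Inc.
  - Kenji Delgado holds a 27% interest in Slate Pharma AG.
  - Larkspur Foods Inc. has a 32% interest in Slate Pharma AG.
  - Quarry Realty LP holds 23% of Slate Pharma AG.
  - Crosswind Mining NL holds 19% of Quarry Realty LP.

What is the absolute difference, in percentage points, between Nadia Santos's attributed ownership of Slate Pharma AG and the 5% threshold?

By sibling attribution (R1), Nadia Santos is treated as also owning Julia Santos's interest in Halcyon Holdings Ltd, giving 26% + 22% = 48%.
By sibling attribution (R1), Nadia Santos is treated as also owning Julia Santos's interest in Crosswind Mining NL, giving 27% + 31% = 58%.
Chain via Halcyon Holdings Ltd → Larkspur Foods Inc. (R2): 48% × 18% × 32% = 2.7648% of Slate Pharma AG.
Chain via Crosswind Mining NL → Quarry Realty LP (R2): 58% × 19% × 23% = 2.5346% of Slate Pharma AG.
Aggregating (R3): 2.7648% + 2.5346% = 5.2994%.
5.2994% exceeds the 5% threshold by 0.2994 percentage points.

0.2994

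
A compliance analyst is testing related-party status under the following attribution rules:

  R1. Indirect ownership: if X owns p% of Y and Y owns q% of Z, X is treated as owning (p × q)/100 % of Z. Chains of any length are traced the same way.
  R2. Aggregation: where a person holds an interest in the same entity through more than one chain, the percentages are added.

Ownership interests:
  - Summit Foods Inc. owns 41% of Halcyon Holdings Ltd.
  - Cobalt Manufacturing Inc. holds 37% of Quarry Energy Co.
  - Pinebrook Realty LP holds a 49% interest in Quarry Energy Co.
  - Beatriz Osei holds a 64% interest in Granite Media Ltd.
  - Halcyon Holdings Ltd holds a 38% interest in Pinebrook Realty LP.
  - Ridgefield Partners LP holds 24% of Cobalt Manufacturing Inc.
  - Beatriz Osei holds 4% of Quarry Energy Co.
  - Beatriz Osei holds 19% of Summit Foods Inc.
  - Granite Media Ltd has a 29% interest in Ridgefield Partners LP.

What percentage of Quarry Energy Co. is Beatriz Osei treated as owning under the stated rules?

7.098626%

Chain via Granite Media Ltd → Ridgefield Partners LP → Cobalt Manufacturing Inc. (R1): 64% × 29% × 24% × 37% = 1.648128% of Quarry Energy Co.
Chain via Summit Foods Inc. → Halcyon Holdings Ltd → Pinebrook Realty LP (R1): 19% × 41% × 38% × 49% = 1.450498% of Quarry Energy Co.
Direct interest in Quarry Energy Co: 4%.
Aggregating (R2): 1.648128% + 1.450498% + 4% = 7.098626%.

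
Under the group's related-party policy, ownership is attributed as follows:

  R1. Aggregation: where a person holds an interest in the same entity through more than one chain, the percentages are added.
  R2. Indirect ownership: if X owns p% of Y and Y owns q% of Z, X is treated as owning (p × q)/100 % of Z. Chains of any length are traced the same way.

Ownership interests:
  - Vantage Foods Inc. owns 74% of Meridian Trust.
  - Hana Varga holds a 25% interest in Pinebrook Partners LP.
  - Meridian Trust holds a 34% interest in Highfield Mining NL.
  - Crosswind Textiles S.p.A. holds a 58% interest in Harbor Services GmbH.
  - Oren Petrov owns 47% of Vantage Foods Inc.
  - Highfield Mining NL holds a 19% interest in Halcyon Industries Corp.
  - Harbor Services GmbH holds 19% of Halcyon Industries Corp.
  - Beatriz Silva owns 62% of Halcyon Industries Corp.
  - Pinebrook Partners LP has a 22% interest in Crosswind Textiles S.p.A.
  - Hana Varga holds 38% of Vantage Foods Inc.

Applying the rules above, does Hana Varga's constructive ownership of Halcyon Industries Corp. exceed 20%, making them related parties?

No

Chain via Vantage Foods Inc. → Meridian Trust → Highfield Mining NL (R2): 38% × 74% × 34% × 19% = 1.816552% of Halcyon Industries Corp.
Chain via Pinebrook Partners LP → Crosswind Textiles S.p.A. → Harbor Services GmbH (R2): 25% × 22% × 58% × 19% = 0.6061% of Halcyon Industries Corp.
Aggregating (R1): 1.816552% + 0.6061% = 2.422652%.
2.422652% does not exceed the 20% threshold, so Hana is not a related party to Halcyon Industries Corp.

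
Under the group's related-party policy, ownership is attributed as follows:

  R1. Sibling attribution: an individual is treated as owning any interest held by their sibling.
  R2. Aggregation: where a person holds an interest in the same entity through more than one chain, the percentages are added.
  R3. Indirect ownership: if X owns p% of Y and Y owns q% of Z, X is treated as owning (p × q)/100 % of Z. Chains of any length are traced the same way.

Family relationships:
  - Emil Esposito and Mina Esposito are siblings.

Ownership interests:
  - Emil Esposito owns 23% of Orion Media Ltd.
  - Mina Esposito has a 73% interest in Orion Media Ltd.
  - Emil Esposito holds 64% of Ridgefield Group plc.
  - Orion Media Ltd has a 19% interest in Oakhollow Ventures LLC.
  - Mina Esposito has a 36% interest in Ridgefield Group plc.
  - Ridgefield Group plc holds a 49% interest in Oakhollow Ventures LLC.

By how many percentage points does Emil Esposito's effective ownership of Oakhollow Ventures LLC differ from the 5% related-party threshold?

62.24

By sibling attribution (R1), Emil Esposito is treated as also owning Mina Esposito's interest in Ridgefield Group plc, giving 64% + 36% = 100%.
By sibling attribution (R1), Emil Esposito is treated as also owning Mina Esposito's interest in Orion Media Ltd, giving 23% + 73% = 96%.
Chain via Ridgefield Group plc (R3): 100% × 49% = 49% of Oakhollow Ventures LLC.
Chain via Orion Media Ltd (R3): 96% × 19% = 18.24% of Oakhollow Ventures LLC.
Aggregating (R2): 49% + 18.24% = 67.24%.
67.24% exceeds the 5% threshold by 62.24 percentage points.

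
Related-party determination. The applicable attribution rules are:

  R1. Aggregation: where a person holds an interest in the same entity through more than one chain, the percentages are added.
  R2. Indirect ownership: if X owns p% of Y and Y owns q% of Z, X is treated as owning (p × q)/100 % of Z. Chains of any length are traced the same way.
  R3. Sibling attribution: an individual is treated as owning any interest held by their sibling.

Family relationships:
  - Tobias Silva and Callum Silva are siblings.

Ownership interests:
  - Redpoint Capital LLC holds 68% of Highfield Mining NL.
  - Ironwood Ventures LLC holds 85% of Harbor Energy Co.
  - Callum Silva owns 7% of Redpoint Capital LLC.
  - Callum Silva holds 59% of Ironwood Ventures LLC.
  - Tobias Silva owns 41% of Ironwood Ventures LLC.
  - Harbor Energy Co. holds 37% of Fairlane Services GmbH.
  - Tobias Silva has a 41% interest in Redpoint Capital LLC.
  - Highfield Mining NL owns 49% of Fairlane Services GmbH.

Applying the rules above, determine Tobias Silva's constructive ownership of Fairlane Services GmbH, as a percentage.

47.4436%

By sibling attribution (R3), Tobias Silva is treated as also owning Callum Silva's interest in Redpoint Capital LLC, giving 41% + 7% = 48%.
By sibling attribution (R3), Tobias Silva is treated as also owning Callum Silva's interest in Ironwood Ventures LLC, giving 41% + 59% = 100%.
Chain via Redpoint Capital LLC → Highfield Mining NL (R2): 48% × 68% × 49% = 15.9936% of Fairlane Services GmbH.
Chain via Ironwood Ventures LLC → Harbor Energy Co. (R2): 100% × 85% × 37% = 31.45% of Fairlane Services GmbH.
Aggregating (R1): 15.9936% + 31.45% = 47.4436%.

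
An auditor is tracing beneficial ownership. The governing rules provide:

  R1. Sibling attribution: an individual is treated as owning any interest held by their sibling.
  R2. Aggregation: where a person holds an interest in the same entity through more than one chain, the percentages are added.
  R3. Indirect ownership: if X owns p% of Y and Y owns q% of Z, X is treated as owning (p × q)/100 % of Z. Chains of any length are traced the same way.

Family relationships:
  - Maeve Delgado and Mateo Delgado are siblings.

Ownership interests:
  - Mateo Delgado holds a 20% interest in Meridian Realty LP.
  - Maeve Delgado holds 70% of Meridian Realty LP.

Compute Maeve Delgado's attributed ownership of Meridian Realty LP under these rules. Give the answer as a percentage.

By sibling attribution (R1), Maeve Delgado is treated as also owning Mateo Delgado's interest in Meridian Realty LP, giving 70% + 20% = 90%.
Direct interest in Meridian Realty LP: 90%.

90%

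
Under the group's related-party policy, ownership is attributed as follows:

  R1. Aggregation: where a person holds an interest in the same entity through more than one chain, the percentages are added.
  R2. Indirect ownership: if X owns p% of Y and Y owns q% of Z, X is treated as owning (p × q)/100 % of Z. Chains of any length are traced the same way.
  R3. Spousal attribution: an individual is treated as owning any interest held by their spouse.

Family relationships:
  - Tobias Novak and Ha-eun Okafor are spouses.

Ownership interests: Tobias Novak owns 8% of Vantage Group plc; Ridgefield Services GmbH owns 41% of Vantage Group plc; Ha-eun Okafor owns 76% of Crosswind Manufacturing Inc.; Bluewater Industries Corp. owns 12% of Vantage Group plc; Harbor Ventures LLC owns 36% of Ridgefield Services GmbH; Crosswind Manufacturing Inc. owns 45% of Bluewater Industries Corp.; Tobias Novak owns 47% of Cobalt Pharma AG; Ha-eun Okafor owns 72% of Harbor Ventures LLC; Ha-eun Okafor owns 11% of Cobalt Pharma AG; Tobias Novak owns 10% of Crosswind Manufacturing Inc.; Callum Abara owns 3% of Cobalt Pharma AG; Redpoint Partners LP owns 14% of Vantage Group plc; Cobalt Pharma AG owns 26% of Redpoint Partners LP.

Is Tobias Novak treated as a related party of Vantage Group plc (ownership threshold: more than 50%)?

No

By spousal attribution (R3), Tobias Novak is treated as also owning Ha-eun Okafor's interest in Crosswind Manufacturing Inc, giving 10% + 76% = 86%.
By spousal attribution (R3), Tobias Novak is treated as also owning Ha-eun Okafor's interest in Cobalt Pharma AG, giving 47% + 11% = 58%.
By spousal attribution (R3), Tobias Novak is treated as owning Ha-eun Okafor's 72% interest in Harbor Ventures LLC.
Chain via Crosswind Manufacturing Inc. → Bluewater Industries Corp. (R2): 86% × 45% × 12% = 4.644% of Vantage Group plc.
Chain via Cobalt Pharma AG → Redpoint Partners LP (R2): 58% × 26% × 14% = 2.1112% of Vantage Group plc.
Direct interest in Vantage Group plc: 8%.
Chain via Harbor Ventures LLC → Ridgefield Services GmbH (R2): 72% × 36% × 41% = 10.6272% of Vantage Group plc.
Aggregating (R1): 4.644% + 2.1112% + 8% + 10.6272% = 25.3824%.
25.3824% does not exceed the 50% threshold, so Tobias is not a related party to Vantage Group plc.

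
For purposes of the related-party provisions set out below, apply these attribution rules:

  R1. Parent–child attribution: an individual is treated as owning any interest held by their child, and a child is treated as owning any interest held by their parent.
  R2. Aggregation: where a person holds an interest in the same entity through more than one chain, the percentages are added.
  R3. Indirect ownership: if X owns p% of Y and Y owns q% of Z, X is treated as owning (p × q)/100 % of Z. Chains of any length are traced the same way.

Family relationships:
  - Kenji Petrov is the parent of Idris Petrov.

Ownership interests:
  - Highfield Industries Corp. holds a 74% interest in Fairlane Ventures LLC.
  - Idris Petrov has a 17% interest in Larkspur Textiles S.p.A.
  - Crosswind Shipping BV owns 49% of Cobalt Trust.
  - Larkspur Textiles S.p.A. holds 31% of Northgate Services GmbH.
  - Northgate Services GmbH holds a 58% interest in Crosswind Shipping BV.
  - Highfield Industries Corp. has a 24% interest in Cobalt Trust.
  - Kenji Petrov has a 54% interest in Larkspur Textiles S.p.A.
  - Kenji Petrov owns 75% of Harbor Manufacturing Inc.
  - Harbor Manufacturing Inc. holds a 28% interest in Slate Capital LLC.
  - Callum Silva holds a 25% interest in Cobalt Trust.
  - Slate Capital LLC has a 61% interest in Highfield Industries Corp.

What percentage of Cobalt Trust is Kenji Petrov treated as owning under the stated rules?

9.329642%

By parent–child attribution (R1), Kenji Petrov is treated as also owning Idris Petrov's interest in Larkspur Textiles S.p.A, giving 54% + 17% = 71%.
Chain via Larkspur Textiles S.p.A. → Northgate Services GmbH → Crosswind Shipping BV (R3): 71% × 31% × 58% × 49% = 6.255242% of Cobalt Trust.
Chain via Harbor Manufacturing Inc. → Slate Capital LLC → Highfield Industries Corp. (R3): 75% × 28% × 61% × 24% = 3.0744% of Cobalt Trust.
Aggregating (R2): 6.255242% + 3.0744% = 9.329642%.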